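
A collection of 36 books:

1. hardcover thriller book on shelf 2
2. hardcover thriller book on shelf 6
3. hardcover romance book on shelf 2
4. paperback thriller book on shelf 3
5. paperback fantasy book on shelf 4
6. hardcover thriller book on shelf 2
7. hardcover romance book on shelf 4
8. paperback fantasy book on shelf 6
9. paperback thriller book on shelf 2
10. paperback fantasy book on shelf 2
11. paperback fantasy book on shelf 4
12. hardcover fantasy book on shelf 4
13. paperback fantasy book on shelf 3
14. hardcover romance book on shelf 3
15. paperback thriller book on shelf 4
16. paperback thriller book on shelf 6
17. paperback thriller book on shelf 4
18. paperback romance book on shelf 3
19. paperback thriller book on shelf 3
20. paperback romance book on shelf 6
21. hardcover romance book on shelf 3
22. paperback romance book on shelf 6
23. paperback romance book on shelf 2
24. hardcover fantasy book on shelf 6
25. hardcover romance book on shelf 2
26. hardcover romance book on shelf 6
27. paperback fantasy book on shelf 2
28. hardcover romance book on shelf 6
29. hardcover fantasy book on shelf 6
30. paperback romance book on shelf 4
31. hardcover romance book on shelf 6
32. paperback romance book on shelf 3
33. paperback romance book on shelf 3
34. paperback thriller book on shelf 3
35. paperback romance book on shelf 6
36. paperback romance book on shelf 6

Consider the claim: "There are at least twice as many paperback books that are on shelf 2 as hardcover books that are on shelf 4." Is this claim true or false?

True

There are 4 paperback books on shelf 2.
There are 2 hardcover books on shelf 4.
The claim requires 4 ≥ 2 × 2 = 4, which holds.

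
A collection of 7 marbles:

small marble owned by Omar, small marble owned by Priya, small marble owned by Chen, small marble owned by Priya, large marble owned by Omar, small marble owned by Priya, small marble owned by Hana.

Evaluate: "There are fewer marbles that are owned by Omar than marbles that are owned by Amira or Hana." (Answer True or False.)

False

|marbles owned by Omar| = 2.
|marbles owned by Amira or Hana| = 1.
The claim requires 2 < 1, which does not hold.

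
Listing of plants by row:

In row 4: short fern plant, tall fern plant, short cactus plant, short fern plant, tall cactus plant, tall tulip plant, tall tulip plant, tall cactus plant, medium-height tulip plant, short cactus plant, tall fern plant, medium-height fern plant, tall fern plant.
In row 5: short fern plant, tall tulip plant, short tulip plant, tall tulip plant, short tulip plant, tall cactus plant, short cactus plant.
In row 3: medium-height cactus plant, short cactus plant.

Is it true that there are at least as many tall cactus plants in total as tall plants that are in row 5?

tall cactus plants: 3.
tall plants in row 5: 3.
The claim requires 3 ≥ 3, which holds.

True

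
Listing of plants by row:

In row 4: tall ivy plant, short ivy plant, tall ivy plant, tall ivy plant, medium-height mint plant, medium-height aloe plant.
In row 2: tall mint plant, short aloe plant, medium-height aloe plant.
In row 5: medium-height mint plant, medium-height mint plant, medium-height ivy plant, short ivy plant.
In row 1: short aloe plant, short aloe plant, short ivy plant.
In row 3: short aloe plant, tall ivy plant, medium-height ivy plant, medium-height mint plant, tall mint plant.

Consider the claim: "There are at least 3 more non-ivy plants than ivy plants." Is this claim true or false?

|non-ivy plants| = 12.
|ivy plants| = 9.
The claim requires 12 − 9 = 3 ≥ 3, which holds.

True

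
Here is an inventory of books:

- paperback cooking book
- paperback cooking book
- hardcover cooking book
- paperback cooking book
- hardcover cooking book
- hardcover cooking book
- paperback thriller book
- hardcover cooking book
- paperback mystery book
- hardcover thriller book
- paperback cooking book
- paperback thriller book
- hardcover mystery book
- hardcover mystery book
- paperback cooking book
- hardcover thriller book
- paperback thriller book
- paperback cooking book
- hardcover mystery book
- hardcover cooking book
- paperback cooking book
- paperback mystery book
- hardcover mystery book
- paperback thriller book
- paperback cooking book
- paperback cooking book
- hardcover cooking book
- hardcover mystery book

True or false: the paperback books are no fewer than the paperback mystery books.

|paperback books| = 15.
|paperback mystery books| = 2.
The claim requires 15 ≥ 2, which holds.

True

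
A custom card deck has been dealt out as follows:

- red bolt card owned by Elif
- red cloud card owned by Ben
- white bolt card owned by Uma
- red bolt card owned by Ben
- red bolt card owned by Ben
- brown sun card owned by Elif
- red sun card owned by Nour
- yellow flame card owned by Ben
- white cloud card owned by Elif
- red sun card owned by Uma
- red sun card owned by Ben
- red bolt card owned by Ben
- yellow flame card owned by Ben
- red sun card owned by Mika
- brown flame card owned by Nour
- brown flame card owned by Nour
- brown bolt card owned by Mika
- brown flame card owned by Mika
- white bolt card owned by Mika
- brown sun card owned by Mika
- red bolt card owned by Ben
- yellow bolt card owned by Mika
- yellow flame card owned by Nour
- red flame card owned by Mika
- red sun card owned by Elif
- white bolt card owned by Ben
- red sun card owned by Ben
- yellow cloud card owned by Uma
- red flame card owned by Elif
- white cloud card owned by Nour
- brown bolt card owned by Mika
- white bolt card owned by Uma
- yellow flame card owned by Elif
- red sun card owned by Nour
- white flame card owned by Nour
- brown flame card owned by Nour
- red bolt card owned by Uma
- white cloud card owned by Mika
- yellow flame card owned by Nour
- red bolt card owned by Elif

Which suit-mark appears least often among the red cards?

Counts by suit-mark (restricted to red cards): bolt 7, sun 7, flame 2, cloud 1.
The minimum is 1, held uniquely by cloud.

cloud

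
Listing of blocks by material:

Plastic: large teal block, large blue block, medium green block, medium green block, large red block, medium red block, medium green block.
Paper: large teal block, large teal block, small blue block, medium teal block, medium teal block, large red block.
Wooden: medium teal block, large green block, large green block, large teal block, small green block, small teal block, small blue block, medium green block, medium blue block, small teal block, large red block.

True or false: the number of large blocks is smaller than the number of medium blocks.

large blocks: 10.
medium blocks: 9.
The claim requires 10 < 9, which does not hold.

False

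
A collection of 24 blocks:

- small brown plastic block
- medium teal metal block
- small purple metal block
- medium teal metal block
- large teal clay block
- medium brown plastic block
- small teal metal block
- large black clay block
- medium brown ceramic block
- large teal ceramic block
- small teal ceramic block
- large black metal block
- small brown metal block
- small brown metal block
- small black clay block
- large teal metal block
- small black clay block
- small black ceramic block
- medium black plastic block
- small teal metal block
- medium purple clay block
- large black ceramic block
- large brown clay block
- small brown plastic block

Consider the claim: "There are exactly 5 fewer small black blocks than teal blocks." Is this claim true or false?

small black blocks: 3.
teal blocks: 8.
The claim requires 8 − 3 (= 5) to equal 5, which holds.

True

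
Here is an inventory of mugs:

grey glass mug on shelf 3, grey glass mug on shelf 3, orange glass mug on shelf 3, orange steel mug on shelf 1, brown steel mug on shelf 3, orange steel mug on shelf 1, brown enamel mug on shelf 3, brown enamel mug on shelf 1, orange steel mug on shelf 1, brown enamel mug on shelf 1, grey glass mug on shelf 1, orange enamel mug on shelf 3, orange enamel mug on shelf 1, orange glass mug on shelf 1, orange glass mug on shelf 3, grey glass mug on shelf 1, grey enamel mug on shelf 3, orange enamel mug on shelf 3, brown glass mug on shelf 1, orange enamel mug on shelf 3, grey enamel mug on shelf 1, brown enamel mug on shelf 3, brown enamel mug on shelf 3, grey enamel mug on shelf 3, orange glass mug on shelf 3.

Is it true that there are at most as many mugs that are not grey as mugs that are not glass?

There are 18 mugs that are not grey.
There are 16 mugs that are not glass.
The claim requires 18 ≤ 16, which does not hold.

False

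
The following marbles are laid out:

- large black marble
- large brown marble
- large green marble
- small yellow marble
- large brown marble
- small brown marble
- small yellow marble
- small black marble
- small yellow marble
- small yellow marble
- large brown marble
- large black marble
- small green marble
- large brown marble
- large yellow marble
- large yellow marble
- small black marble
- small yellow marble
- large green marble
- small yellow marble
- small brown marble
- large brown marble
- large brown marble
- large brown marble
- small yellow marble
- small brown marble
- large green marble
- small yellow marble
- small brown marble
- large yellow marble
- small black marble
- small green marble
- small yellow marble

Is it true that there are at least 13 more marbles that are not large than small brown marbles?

True

marbles that are not large: 18.
small brown marbles: 4.
The claim requires 18 − 4 = 14 ≥ 13, which holds.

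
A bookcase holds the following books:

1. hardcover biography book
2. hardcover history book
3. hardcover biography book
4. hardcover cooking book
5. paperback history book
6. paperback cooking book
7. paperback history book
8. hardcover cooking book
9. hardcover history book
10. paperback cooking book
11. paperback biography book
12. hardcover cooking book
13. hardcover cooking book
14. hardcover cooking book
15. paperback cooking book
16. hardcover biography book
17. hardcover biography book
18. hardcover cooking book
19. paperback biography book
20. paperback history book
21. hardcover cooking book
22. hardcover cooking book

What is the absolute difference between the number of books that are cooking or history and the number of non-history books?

books that are cooking or history: 16. non-history books: 17.
|16 − 17| = 17 − 16 = 1.

1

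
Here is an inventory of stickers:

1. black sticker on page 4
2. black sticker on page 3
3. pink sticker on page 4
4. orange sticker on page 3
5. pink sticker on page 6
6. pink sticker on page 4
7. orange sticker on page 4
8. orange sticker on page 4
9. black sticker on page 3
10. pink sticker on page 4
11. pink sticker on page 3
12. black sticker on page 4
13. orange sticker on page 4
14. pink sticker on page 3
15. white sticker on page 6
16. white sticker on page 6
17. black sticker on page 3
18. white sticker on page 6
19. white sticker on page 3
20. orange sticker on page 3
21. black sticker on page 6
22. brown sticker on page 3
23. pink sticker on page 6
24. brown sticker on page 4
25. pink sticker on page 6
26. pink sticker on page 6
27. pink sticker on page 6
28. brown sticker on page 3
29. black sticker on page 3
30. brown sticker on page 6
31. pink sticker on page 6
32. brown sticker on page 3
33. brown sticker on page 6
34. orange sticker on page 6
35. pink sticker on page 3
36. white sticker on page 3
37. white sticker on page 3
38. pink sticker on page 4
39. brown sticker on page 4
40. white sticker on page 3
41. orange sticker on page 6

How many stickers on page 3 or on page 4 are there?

on page 3: 16; on page 4: 11; together 16 + 11 = 27.

27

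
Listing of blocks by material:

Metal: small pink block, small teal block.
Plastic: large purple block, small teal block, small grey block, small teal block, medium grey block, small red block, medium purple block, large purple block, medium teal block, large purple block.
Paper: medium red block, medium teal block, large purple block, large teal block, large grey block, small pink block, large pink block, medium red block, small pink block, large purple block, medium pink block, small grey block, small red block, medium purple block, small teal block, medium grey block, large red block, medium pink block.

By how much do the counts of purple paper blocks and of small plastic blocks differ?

1

purple paper blocks: 3. small plastic blocks: 4.
|3 − 4| = 4 − 3 = 1.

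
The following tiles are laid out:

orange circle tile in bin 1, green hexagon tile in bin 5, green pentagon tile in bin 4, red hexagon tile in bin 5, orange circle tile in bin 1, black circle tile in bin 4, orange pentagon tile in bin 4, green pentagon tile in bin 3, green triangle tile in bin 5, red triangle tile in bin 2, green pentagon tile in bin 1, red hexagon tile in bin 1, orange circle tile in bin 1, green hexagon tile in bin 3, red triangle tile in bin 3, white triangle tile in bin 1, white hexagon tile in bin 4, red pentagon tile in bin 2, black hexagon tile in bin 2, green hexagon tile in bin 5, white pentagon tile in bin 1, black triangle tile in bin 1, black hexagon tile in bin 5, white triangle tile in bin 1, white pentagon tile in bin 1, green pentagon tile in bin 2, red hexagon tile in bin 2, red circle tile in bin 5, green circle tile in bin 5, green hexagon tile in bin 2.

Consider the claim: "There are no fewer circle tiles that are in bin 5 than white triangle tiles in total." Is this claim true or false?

|circle tiles in bin 5| = 2.
|white triangle tiles| = 2.
The claim requires 2 ≥ 2, which holds.

True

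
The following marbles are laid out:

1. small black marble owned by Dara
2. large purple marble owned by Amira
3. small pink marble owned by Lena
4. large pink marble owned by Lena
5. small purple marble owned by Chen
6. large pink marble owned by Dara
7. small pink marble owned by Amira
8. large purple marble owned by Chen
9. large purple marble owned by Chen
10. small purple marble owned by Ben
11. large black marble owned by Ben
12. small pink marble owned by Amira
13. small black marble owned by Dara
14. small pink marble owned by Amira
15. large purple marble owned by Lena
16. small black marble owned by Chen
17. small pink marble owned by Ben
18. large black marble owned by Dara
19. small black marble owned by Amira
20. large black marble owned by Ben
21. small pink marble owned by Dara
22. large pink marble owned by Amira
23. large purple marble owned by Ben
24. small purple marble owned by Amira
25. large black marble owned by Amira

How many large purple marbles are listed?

5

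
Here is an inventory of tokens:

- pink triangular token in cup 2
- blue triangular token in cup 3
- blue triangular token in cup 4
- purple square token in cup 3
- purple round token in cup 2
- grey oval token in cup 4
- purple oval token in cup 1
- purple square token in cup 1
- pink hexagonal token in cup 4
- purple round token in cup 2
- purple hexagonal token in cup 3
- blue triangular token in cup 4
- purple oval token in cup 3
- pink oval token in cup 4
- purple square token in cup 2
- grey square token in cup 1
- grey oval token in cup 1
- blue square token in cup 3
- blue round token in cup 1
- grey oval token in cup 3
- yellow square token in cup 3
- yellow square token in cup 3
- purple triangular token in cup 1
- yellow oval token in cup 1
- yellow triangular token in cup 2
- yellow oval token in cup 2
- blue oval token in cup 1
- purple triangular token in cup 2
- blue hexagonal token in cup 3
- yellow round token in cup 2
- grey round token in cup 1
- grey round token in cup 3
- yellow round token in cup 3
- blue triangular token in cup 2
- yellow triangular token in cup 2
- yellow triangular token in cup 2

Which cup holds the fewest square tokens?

Counts by cup (restricted to square tokens): cup 3→4, cup 1→2, cup 2→1, cup 4→0.
The minimum is 0, held uniquely by cup 4.

cup 4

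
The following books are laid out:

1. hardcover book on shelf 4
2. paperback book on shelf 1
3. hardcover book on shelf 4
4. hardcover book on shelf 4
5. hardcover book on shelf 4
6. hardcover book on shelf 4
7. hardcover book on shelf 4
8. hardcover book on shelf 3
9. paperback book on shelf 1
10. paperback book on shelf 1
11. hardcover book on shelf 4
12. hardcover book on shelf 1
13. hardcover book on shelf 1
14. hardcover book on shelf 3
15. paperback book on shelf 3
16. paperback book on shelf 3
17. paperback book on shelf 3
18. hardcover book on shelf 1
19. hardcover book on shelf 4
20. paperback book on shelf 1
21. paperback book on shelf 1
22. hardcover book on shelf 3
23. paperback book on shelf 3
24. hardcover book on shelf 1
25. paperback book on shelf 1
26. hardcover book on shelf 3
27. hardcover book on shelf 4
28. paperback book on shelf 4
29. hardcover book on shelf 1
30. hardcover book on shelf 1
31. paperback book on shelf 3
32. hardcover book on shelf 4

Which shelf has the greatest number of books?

shelf 1

Counts by shelf: shelf 1→12, shelf 4→11, shelf 3→9.
The maximum is 12, held uniquely by shelf 1.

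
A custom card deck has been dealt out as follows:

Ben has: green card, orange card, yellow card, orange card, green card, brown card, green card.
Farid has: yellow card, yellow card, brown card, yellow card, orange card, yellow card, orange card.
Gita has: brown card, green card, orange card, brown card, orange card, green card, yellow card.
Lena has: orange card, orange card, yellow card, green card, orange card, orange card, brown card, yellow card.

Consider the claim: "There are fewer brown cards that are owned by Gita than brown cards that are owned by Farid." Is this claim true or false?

brown cards owned by Gita: 2.
brown cards owned by Farid: 1.
The claim requires 2 < 1, which does not hold.

False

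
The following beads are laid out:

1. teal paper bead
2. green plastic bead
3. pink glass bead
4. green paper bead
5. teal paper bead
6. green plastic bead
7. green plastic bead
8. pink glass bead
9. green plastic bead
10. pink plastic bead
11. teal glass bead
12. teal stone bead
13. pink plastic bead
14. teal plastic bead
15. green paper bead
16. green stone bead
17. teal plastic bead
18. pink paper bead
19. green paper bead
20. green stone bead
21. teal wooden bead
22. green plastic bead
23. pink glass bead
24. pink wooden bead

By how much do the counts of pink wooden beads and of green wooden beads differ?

pink wooden beads: 1. green wooden beads: 0.
|1 − 0| = 1 − 0 = 1.

1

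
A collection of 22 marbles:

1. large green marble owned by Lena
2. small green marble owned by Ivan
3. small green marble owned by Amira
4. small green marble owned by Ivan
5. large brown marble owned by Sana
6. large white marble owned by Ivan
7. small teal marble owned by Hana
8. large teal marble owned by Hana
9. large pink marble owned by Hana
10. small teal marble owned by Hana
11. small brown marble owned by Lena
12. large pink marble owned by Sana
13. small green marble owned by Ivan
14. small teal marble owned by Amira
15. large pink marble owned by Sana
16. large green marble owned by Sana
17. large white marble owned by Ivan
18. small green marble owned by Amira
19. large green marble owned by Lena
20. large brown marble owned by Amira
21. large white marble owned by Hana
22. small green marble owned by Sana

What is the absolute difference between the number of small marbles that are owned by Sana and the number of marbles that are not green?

small marbles owned by Sana: 1. marbles that are not green: 13.
|1 − 13| = 13 − 1 = 12.

12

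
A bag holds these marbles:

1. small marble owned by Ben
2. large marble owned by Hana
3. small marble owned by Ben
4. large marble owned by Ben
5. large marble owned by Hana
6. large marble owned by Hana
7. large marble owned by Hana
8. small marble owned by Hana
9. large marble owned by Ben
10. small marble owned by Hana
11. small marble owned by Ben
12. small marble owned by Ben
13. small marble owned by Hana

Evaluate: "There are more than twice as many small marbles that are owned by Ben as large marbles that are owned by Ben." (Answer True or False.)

False

Count of small marbles owned by Ben: 4.
Count of large marbles owned by Ben: 2.
The claim requires 4 > 2 × 2 = 4, which does not hold.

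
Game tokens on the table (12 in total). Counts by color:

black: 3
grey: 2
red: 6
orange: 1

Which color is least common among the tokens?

Counts by color: red 6, black 3, grey 2, orange 1.
The minimum is 1, held uniquely by orange.

orange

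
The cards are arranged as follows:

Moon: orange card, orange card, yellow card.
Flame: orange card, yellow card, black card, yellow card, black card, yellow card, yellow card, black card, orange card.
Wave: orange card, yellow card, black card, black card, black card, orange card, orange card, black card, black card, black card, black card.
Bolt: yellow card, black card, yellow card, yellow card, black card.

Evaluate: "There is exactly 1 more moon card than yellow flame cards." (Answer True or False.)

False

|moon cards| = 3.
|yellow flame cards| = 4.
The claim requires 3 − 4 (= -1) to equal 1, which does not hold.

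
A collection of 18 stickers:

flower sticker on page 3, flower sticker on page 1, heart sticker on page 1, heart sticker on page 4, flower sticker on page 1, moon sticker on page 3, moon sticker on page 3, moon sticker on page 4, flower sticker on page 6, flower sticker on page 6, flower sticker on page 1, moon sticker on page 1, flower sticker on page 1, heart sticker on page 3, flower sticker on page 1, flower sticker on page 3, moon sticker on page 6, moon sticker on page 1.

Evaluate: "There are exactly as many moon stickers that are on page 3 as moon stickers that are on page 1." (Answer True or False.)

There are 2 moon stickers on page 3.
There are 2 moon stickers on page 1.
The claim requires 2 = 2, which holds.

True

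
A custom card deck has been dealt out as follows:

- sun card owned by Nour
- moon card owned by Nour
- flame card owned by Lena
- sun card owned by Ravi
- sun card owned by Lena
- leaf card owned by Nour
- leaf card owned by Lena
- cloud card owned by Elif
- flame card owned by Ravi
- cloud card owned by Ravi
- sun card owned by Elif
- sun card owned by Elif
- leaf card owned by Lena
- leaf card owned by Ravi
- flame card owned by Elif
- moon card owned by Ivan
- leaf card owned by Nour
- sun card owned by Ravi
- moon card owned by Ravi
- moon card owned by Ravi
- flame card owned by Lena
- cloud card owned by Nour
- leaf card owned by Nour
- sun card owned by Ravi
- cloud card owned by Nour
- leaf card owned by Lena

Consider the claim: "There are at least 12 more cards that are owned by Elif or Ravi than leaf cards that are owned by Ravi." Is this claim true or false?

cards owned by Elif or Ravi: 12.
leaf cards owned by Ravi: 1.
The claim requires 12 − 1 = 11 ≥ 12, which does not hold.

False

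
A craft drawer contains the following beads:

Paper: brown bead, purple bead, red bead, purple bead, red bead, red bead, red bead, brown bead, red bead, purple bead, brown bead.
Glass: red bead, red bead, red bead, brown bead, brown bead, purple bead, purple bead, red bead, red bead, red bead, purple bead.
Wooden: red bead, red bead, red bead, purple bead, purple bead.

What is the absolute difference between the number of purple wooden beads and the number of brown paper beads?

1

purple wooden beads: 2. brown paper beads: 3.
|2 − 3| = 3 − 2 = 1.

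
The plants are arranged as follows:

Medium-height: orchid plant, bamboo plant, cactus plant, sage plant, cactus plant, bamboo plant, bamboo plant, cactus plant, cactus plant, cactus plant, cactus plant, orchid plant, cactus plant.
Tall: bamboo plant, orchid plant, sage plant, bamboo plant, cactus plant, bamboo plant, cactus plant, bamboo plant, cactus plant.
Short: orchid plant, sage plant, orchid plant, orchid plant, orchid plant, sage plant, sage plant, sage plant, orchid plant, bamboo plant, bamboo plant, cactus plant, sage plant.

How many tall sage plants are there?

1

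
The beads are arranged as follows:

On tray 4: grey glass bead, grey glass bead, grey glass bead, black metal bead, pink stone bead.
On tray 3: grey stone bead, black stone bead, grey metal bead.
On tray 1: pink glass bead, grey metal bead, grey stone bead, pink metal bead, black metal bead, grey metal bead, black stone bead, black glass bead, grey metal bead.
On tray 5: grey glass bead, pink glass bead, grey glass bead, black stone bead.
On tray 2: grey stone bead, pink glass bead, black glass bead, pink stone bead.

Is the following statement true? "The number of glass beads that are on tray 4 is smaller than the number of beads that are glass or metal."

True

|glass beads on tray 4| = 3.
|beads that are glass or metal| = 17.
The claim requires 3 < 17, which holds.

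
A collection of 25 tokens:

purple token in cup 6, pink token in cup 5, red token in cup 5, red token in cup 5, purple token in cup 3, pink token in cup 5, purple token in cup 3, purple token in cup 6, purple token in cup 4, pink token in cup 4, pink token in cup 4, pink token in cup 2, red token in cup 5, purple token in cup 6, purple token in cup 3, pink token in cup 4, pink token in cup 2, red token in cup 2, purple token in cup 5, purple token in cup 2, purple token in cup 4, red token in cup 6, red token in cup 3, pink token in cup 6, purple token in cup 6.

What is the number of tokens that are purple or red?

purple: 11; red: 6; together 11 + 6 = 17.

17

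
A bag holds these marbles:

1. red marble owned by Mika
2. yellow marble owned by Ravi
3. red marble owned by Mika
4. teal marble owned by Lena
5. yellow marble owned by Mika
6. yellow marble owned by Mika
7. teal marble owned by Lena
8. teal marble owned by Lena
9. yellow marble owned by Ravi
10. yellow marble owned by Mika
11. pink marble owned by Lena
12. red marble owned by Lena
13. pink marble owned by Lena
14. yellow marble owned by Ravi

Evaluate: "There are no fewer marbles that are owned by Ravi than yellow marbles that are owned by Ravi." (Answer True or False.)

Count of marbles owned by Ravi: 3.
Count of yellow marbles owned by Ravi: 3.
The claim requires 3 ≥ 3, which holds.

True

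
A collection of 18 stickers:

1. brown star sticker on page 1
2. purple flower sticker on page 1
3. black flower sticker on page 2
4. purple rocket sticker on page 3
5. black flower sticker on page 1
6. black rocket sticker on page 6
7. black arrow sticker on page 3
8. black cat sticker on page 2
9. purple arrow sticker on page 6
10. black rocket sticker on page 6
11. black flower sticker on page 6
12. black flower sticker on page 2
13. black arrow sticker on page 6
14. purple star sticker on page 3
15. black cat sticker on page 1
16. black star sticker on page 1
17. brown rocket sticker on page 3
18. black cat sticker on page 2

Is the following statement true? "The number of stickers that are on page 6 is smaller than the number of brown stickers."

There are 5 stickers on page 6.
There are 2 brown stickers.
The claim requires 5 < 2, which does not hold.

False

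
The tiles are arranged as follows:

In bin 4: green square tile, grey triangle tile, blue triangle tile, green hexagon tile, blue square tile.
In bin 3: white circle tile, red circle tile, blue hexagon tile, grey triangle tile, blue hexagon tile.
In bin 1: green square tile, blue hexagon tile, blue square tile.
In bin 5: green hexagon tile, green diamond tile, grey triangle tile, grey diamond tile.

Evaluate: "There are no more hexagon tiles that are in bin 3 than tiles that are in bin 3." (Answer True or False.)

hexagon tiles in bin 3: 2.
tiles in bin 3: 5.
The claim requires 2 ≤ 5, which holds.

True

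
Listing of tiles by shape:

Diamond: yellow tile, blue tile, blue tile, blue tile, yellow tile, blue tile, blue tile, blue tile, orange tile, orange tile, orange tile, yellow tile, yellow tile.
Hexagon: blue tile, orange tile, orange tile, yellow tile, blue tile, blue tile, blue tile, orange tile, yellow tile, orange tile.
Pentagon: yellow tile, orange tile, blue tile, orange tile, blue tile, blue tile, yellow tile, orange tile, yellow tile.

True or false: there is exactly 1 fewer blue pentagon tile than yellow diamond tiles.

True

blue pentagon tiles: 3.
yellow diamond tiles: 4.
The claim requires 4 − 3 (= 1) to equal 1, which holds.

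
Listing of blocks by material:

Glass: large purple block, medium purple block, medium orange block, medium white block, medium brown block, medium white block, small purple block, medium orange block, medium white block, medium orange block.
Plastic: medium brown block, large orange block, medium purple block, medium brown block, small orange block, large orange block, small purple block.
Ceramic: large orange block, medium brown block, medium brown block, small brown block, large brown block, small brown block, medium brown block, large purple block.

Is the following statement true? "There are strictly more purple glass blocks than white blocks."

False

There are 3 purple glass blocks.
There are 3 white blocks.
The claim requires 3 > 3, which does not hold.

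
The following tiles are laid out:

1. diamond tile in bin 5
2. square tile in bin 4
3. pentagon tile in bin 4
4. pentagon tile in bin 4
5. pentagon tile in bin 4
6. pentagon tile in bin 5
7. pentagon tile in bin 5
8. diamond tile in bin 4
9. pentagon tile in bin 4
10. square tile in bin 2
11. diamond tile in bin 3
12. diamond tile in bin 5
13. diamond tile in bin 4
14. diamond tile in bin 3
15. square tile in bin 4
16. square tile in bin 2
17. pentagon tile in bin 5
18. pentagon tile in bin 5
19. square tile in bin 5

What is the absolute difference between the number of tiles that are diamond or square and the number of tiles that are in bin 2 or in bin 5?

2

tiles that are diamond or square: 11. tiles in bin 2 or in bin 5: 9.
|11 − 9| = 11 − 9 = 2.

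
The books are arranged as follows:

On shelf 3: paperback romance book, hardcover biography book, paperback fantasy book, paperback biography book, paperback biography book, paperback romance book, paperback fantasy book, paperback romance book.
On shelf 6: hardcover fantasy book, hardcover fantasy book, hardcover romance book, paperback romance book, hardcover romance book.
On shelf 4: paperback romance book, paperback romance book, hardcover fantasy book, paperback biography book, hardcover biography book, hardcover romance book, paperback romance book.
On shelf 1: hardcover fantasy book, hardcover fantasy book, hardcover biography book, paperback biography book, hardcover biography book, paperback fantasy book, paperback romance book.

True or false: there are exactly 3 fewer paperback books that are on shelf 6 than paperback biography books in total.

paperback books on shelf 6: 1.
paperback biography books: 4.
The claim requires 4 − 1 (= 3) to equal 3, which holds.

True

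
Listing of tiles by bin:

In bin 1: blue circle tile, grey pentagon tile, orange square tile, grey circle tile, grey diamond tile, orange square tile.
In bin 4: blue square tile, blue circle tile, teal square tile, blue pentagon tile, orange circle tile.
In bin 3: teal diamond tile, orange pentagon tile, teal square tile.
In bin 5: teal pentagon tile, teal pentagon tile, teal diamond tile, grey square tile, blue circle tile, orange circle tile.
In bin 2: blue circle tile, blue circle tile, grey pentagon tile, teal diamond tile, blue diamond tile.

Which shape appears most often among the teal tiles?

diamond

Counts by shape (restricted to teal tiles): diamond 3, square 2, pentagon 2.
The maximum is 3, held uniquely by diamond.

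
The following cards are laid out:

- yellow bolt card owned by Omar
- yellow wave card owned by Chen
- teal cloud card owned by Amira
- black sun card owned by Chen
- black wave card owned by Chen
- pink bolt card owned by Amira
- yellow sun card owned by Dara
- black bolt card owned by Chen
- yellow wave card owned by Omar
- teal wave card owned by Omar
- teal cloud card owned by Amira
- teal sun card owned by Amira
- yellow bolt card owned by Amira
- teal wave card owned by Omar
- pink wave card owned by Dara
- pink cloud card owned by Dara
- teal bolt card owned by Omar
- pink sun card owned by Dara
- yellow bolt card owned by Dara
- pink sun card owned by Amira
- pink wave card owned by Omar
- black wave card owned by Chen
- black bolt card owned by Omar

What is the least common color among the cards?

black

Counts by color: pink 6, yellow 6, teal 6, black 5.
The minimum is 5, held uniquely by black.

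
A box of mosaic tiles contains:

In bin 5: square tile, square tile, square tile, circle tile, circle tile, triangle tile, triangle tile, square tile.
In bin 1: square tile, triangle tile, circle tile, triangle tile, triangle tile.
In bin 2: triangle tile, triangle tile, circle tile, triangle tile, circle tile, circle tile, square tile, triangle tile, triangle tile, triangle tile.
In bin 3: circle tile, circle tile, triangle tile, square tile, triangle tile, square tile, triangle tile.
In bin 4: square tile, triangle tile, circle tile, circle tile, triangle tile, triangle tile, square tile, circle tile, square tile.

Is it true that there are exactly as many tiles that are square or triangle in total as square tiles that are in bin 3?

|tiles that are square or triangle| = 28.
|square tiles in bin 3| = 2.
The claim requires 28 = 2, which does not hold.

False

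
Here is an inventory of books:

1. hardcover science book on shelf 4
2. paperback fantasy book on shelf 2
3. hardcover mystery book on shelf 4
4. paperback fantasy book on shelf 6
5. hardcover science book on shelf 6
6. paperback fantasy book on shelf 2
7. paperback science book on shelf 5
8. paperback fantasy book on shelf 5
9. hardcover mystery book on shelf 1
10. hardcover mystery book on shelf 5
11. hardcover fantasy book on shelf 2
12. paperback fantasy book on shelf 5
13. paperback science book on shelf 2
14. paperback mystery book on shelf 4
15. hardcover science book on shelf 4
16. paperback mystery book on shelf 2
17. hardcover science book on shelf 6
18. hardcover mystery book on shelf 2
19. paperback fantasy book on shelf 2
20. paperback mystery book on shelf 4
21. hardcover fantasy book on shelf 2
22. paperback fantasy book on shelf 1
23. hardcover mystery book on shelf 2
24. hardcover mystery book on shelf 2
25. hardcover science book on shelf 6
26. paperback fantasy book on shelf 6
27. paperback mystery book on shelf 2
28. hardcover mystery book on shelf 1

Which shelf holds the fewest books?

Counts by shelf: shelf 2→11, shelf 4→5, shelf 6→5, shelf 5→4, shelf 1→3.
The minimum is 3, held uniquely by shelf 1.

shelf 1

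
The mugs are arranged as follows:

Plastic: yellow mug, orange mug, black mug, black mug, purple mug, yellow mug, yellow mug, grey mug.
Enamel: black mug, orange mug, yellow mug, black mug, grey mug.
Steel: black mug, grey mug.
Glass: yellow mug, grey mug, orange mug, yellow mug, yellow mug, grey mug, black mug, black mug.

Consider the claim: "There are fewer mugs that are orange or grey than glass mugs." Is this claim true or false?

There are 8 mugs that are orange or grey.
There are 8 glass mugs.
The claim requires 8 < 8, which does not hold.

False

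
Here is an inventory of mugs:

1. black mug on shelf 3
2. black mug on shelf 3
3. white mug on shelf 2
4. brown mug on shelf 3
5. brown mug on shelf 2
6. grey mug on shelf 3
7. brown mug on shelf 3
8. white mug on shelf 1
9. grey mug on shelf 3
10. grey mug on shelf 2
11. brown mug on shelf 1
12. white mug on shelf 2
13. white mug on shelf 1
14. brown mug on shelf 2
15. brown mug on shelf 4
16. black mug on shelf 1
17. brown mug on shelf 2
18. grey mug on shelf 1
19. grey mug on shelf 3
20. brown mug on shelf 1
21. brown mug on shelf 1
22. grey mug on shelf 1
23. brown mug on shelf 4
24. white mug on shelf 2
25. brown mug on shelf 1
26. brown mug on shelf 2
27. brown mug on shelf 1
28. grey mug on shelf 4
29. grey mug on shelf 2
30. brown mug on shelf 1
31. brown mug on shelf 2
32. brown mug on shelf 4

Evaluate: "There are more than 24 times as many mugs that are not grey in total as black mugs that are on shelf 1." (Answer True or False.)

False

mugs that are not grey: 24.
black mugs on shelf 1: 1.
The claim requires 24 > 24 × 1 = 24, which does not hold.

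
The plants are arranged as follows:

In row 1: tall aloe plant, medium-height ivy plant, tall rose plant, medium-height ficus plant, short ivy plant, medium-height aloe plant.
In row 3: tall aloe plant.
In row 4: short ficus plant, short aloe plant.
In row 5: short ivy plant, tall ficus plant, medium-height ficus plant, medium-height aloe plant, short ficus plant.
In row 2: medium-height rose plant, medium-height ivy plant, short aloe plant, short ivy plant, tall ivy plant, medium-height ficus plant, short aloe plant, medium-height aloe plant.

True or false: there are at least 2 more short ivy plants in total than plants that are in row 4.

False

short ivy plants: 3.
plants in row 4: 2.
The claim requires 3 − 2 = 1 ≥ 2, which does not hold.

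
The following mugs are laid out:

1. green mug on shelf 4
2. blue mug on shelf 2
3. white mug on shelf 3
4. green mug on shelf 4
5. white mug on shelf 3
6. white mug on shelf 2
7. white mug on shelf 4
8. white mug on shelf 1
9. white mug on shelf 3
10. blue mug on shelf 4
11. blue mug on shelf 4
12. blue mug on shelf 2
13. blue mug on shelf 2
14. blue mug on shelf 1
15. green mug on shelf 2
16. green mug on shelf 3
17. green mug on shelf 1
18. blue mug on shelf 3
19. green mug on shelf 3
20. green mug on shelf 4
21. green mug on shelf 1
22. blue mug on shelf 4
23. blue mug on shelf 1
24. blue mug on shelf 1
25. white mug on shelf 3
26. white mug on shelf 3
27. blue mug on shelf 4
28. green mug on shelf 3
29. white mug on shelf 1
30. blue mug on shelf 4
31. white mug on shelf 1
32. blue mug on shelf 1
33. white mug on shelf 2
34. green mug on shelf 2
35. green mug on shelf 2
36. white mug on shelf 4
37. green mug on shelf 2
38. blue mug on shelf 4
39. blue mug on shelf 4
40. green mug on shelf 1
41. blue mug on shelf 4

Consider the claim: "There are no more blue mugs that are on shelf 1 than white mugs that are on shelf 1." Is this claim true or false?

False

|blue mugs on shelf 1| = 4.
|white mugs on shelf 1| = 3.
The claim requires 4 ≤ 3, which does not hold.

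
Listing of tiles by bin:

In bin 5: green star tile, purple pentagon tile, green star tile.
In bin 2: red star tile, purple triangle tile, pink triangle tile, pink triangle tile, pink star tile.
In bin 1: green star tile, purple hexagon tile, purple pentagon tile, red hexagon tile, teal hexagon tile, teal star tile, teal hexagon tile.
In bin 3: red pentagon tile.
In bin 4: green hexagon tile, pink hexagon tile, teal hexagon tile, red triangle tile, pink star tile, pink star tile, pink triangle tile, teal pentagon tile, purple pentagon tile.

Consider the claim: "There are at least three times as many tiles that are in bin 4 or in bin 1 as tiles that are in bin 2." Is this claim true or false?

tiles in bin 4 or in bin 1: 16.
tiles in bin 2: 5.
The claim requires 16 ≥ 3 × 5 = 15, which holds.

True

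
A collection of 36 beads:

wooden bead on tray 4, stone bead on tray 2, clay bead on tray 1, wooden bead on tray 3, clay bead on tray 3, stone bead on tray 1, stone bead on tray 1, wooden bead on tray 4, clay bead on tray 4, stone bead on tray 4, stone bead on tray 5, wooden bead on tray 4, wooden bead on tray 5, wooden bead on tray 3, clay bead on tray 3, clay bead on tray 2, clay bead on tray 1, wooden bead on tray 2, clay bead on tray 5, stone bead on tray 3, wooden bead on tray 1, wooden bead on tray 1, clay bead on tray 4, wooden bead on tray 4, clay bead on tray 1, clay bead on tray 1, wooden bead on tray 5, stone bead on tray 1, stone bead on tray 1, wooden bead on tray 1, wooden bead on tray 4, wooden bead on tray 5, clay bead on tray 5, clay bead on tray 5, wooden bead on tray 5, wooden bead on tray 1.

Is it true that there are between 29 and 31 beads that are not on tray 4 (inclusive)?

|beads that are not on tray 4| = 28.
The claim requires 29 ≤ 28 ≤ 31, which does not hold.

False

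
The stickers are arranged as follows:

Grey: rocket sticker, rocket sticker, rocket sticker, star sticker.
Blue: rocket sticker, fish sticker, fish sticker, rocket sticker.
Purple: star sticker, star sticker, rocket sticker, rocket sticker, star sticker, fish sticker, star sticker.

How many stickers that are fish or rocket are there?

10

fish: 3; rocket: 7; together 3 + 7 = 10.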